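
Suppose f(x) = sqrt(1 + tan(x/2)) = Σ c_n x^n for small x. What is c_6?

Plug the Maclaurin series of the inner function into that of the outer and collect terms.
So c_6 = f^(6)(0)/6! = -5521/2949120.

-5521/2949120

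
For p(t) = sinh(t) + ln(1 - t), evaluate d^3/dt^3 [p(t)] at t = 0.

Add the two expansions coefficient-wise.
The coefficient of t^3 in the expansion is -1/6, so p′′′(0) = 3! * (-1/6) = -1.

-1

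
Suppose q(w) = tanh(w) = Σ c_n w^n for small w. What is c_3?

-1/3

Compute the successive derivatives at the expansion point and divide by k!.
q(0) = 0
q′(0) = 1
q′′(0) = 0
q′′′(0) = -2
Then c_k = q^(k)(0)/k! gives each Taylor coefficient.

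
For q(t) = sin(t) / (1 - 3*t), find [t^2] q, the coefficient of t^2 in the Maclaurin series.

Use 1/(1 - r) = Σ r^k on the denominator, then take the Cauchy product.
q(0) = 0
q′(0) = 1
q′′(0) = 6
Then c_k = q^(k)(0)/k! gives each Taylor coefficient.

3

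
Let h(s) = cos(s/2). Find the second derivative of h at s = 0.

Apply the Taylor formula c_k = f^(k)(a)/k!.
The coefficient of s^2 in the expansion is -1/8, so h′′(0) = 2! * (-1/8) = -1/4.

-1/4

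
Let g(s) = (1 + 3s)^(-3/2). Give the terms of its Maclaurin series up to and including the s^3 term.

Use the known series and substitute for the argument.
g(0) = 1
g′(0) = -9/2
g′′(0) = 135/4
g′′′(0) = -2835/8

-945*s^3/16 + 135*s^2/8 - 9*s/2 + 1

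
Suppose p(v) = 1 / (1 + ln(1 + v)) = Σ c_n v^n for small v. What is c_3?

Write 1/(1+u) = 1 - u + u^2 - u^3 + ... and substitute the series for u.
p(0) = 1
p′(0) = -1
p′′(0) = 3
p′′′(0) = -14

-7/3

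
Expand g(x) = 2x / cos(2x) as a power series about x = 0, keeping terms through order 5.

20*x^5/3 + 4*x^3 + 2*x

Write the quotient as an unknown series and match coefficients against numerator = denominator · series.
g(0) = 0
g′(0) = 2
g′′(0) = 0
g′′′(0) = 24
g^(4)(0) = 0
g^(5)(0) = 800
The Taylor polynomial is Σ g^(k)(0)/k! · x^k.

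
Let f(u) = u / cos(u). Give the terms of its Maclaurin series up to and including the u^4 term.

Divide the numerator series by the denominator series (power-series long division).
f(0) = 0
f′(0) = 1
f′′(0) = 0
f′′′(0) = 3
f^(4)(0) = 0

u^3/2 + u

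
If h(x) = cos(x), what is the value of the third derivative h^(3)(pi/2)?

1

Use the known series and substitute for the argument.
The coefficient of (x - pi/2)^3 in the expansion is 1/6, so h′′′(pi/2) = 3! * (1/6) = 1.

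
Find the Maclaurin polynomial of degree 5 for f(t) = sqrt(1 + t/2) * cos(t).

181*t^5/24576 + 337*t^4/6144 - 15*t^3/128 - 17*t^2/32 + t/4 + 1

Take the Cauchy product of the two expansions.
[t^0] = 1;  [t^1] = 1/4;  [t^2] = -17/32;  [t^3] = -15/128;  [t^4] = 337/6144;  [t^5] = 181/24576.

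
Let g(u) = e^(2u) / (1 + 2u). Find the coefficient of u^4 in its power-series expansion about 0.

Write out both Maclaurin series and multiply, keeping only the needed powers.
[u^0] = 1;  [u^1] = 0;  [u^2] = 2;  [u^3] = -8/3;  [u^4] = 6.

6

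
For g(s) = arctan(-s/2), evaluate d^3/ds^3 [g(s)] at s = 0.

From the series, [s^3] g = 1/24; multiply by 3! = 6 to get 1/4.

1/4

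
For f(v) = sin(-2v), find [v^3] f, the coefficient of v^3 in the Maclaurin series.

4/3

f(0) = 0
f′(0) = -2
f′′(0) = 0
f′′′(0) = 8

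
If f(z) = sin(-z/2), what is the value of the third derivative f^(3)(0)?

1/8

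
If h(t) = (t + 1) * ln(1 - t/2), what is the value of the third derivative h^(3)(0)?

Multiply each power in the prefactor through the base expansion.
The coefficient of t^3 in the expansion is -1/6, so h′′′(0) = 3! * (-1/6) = -1.

-1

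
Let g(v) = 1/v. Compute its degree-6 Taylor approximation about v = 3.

(v - 3)^6/2187 - (v - 3)^5/729 + (v - 3)^4/243 - (v - 3)^3/81 + (v - 3)^2/27 - (v - 3)/9 + 1/3

[(v - 3)^0] = 1/3;  [(v - 3)^1] = -1/9;  [(v - 3)^2] = 1/27;  [(v - 3)^3] = -1/81;  [(v - 3)^4] = 1/243;  [(v - 3)^5] = -1/729;  [(v - 3)^6] = 1/2187.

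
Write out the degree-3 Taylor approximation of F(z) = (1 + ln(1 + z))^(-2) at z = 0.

-23*z^3/3 + 4*z^2 - 2*z + 1

Substitute the inner expansion into the outer series and collect powers.
[z^0] = 1;  [z^1] = -2;  [z^2] = 4;  [z^3] = -23/3.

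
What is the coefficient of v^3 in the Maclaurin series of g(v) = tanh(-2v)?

Compute the successive derivatives at the expansion point and divide by k!.
g(0) = 0
g′(0) = -2
g′′(0) = 0
g′′′(0) = 16

8/3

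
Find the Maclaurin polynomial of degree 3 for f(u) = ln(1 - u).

-u^3/3 - u^2/2 - u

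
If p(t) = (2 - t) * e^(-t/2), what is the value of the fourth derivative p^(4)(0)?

Distribute the polynomial across the series and collect like powers.
From the series, [t^4] p = 5/192; multiply by 4! = 24 to get 5/8.

5/8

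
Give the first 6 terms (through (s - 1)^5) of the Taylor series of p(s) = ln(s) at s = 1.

(s - 1)^5/5 - (s - 1)^4/4 + (s - 1)^3/3 - (s - 1)^2/2 + (s - 1)

Apply the Taylor formula c_k = f^(k)(a)/k!.
p(1) = 0
p′(1) = 1
p′′(1) = -1
p′′′(1) = 2
p^(4)(1) = -6
p^(5)(1) = 24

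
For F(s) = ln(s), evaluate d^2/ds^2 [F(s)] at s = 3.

Differentiate repeatedly and evaluate at the center.
From the series, [(s - 3)^2] F = -1/18; multiply by 2! = 2 to get -1/9.

-1/9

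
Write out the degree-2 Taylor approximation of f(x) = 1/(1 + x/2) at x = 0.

[x^0] = 1;  [x^1] = -1/2;  [x^2] = 1/4.

x^2/4 - x/2 + 1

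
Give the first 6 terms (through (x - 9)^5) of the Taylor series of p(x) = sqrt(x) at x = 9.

7*(x - 9)^5/5038848 - 5*(x - 9)^4/279936 + (x - 9)^3/3888 - (x - 9)^2/216 + (x - 9)/6 + 3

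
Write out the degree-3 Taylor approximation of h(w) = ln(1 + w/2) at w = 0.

h(0) = 0
h′(0) = 1/2
h′′(0) = -1/4
h′′′(0) = 1/4
Then c_k = h^(k)(0)/k! gives each Taylor coefficient.

w^3/24 - w^2/8 + w/2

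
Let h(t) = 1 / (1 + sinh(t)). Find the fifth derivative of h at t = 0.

Write 1/(1+u) = 1 - u + u^2 - u^3 + ... and substitute the series for u.
From the series, [t^5] h = -181/120; multiply by 5! = 120 to get -181.

-181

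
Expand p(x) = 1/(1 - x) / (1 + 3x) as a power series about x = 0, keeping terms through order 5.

Write out both Maclaurin series and multiply, keeping only the needed powers.
p(0) = 1
p′(0) = -2
p′′(0) = 14
p′′′(0) = -120
p^(4)(0) = 1464
p^(5)(0) = -21840

-182*x^5 + 61*x^4 - 20*x^3 + 7*x^2 - 2*x + 1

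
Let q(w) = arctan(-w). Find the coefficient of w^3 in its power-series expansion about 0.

1/3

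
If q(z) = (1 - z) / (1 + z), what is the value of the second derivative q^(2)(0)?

4

Shift and add copies of the series according to the polynomial's terms.
The coefficient of z^2 in the expansion is 2, so q′′(0) = 2! * (2) = 4.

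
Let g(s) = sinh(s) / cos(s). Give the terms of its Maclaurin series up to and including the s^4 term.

2*s^3/3 + s

Invert the denominator's series and multiply.
[s^0] = 0;  [s^1] = 1;  [s^2] = 0;  [s^3] = 2/3;  [s^4] = 0.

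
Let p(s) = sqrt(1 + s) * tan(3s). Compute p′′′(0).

Write out both Maclaurin series and multiply, keeping only the needed powers.
From the series, [s^3] p = 69/8; multiply by 3! = 6 to get 207/4.

207/4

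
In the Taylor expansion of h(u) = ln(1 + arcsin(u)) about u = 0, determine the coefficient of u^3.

Let u equal the inner series; expand the outer function in u and truncate.

1/2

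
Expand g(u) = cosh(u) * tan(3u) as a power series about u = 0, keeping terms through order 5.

Multiply the two series term by term and collect like powers.
[u^0] = 0;  [u^1] = 3;  [u^2] = 0;  [u^3] = 21/2;  [u^4] = 0;  [u^5] = 1481/40.

1481*u^5/40 + 21*u^3/2 + 3*u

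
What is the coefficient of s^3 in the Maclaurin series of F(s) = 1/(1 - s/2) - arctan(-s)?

Combine the two series term by term.
F(0) = 1
F′(0) = 3/2
F′′(0) = 1/2
F′′′(0) = -5/4
The Taylor polynomial is Σ F^(k)(0)/k! · s^k.

-5/24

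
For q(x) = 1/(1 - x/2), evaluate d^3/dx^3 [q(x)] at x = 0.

The coefficient of x^3 in the expansion is 1/8, so q′′′(0) = 3! * (1/8) = 3/4.

3/4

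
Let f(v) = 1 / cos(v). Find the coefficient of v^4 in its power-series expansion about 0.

Divide the numerator series by the denominator series (power-series long division).
[v^0] = 1;  [v^1] = 0;  [v^2] = 1/2;  [v^3] = 0;  [v^4] = 5/24.

5/24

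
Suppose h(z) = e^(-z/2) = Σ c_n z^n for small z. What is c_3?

-1/48

h(0) = 1
h′(0) = -1/2
h′′(0) = 1/4
h′′′(0) = -1/8
So c_3 = h′′′(0)/3! = -1/48.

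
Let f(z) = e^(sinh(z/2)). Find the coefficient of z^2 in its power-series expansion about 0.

Compose series: expand the inner function first, then feed it into the outer expansion.
[z^0] = 1;  [z^1] = 1/2;  [z^2] = 1/8.
So c_2 = f′′(0)/2! = 1/8.

1/8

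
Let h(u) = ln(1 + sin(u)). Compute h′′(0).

-1

Substitute the inner expansion into the outer series and collect powers.
The coefficient of u^2 in the expansion is -1/2, so h′′(0) = 2! * (-1/2) = -1.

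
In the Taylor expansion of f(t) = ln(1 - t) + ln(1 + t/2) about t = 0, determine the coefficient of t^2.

Expand each term separately and add.
f(0) = 0
f′(0) = -1/2
f′′(0) = -5/4
Dividing each by k! gives the coefficients c_0, ..., c_2.

-5/8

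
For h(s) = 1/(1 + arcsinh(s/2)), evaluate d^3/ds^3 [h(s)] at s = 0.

Let u equal the inner series; expand the outer function in u and truncate.
From the series, [s^3] h = -5/48; multiply by 3! = 6 to get -5/8.

-5/8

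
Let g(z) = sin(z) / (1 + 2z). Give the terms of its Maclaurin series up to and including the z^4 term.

Take the Cauchy product of the two expansions.
[z^0] = 0;  [z^1] = 1;  [z^2] = -2;  [z^3] = 23/6;  [z^4] = -23/3.

-23*z^4/3 + 23*z^3/6 - 2*z^2 + z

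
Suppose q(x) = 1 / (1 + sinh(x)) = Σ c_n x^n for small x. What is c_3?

Expand as Σ (-1)^k u^k with u equal to the inner function's series.
q(0) = 1
q′(0) = -1
q′′(0) = 2
q′′′(0) = -7
The Taylor polynomial is Σ q^(k)(0)/k! · x^k.

-7/6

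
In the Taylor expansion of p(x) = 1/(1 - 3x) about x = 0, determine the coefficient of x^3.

p(0) = 1
p′(0) = 3
p′′(0) = 18
p′′′(0) = 162
Then c_k = p^(k)(0)/k! gives each Taylor coefficient.

27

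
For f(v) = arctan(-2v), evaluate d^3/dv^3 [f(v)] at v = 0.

16

From the series, [v^3] f = 8/3; multiply by 3! = 6 to get 16.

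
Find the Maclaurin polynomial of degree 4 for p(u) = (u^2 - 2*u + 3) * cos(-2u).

4*u^3 - 5*u^2 - 2*u + 3

Multiply each power in the prefactor through the base expansion.
p(0) = 3
p′(0) = -2
p′′(0) = -10
p′′′(0) = 24
p^(4)(0) = 0
The Taylor polynomial is Σ p^(k)(0)/k! · u^k.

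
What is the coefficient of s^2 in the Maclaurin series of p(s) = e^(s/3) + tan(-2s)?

Add the two expansions coefficient-wise.
p(0) = 1
p′(0) = -5/3
p′′(0) = 1/9

1/18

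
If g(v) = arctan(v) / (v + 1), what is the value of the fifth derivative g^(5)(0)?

Expand 1/(denominator) as a geometric series and multiply by the numerator's series.
The coefficient of v^5 in the expansion is 13/15, so g^(5)(0) = 5! * (13/15) = 104.

104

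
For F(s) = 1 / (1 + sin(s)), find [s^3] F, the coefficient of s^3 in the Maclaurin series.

Write 1/(1+u) = 1 - u + u^2 - u^3 + ... and substitute the series for u.

-5/6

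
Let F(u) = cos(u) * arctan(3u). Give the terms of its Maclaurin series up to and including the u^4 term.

Write out both Maclaurin series and multiply, keeping only the needed powers.
F(0) = 0
F′(0) = 3
F′′(0) = 0
F′′′(0) = -63
F^(4)(0) = 0

-21*u^3/2 + 3*u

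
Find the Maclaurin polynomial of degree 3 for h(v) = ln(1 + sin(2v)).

Plug the Maclaurin series of the inner function into that of the outer and collect terms.

4*v^3/3 - 2*v^2 + 2*v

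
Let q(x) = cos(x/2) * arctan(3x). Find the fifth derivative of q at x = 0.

95487/16

Expand each factor separately, then convolve coefficients.
From the series, [x^5] q = 31829/640; multiply by 5! = 120 to get 95487/16.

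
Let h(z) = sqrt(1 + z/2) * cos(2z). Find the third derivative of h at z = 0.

-189/64

Multiply the two series term by term and collect like powers.
The coefficient of z^3 in the expansion is -63/128, so h′′′(0) = 3! * (-63/128) = -189/64.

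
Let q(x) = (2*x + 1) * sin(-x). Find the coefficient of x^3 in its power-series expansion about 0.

1/6

Distribute the polynomial across the series and collect like powers.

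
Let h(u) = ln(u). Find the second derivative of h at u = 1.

Differentiate repeatedly and evaluate at the center.
The coefficient of (u - 1)^2 in the expansion is -1/2, so h′′(1) = 2! * (-1/2) = -1.

-1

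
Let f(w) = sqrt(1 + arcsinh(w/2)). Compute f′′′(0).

Plug the Maclaurin series of the inner function into that of the outer and collect terms.
The coefficient of w^3 in the expansion is -1/384, so f′′′(0) = 3! * (-1/384) = -1/64.

-1/64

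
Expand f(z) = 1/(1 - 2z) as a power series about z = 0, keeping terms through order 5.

32*z^5 + 16*z^4 + 8*z^3 + 4*z^2 + 2*z + 1

f(0) = 1
f′(0) = 2
f′′(0) = 8
f′′′(0) = 48
f^(4)(0) = 384
f^(5)(0) = 3840
Then c_k = f^(k)(0)/k! gives each Taylor coefficient.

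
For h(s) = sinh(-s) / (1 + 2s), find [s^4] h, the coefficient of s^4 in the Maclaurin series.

Expand each factor separately, then convolve coefficients.
So c_4 = h^(4)(0)/4! = 25/3.

25/3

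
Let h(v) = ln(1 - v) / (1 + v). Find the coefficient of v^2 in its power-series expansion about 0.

1/2

Expand each factor separately, then convolve coefficients.
h(0) = 0
h′(0) = -1
h′′(0) = 1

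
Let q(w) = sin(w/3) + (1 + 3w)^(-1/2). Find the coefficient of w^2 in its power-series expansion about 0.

27/8

Add the two expansions coefficient-wise.
q(0) = 1
q′(0) = -7/6
q′′(0) = 27/4
So c_2 = q′′(0)/2! = 27/8.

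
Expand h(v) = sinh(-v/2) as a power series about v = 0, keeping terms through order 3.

Apply the Taylor formula c_k = f^(k)(a)/k!.

-v^3/48 - v/2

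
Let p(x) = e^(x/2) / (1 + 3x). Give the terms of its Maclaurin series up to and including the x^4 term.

Expand each factor separately, then convolve coefficients.
p(0) = 1
p′(0) = -5/2
p′′(0) = 61/4
p′′′(0) = -1097/8
p^(4)(0) = 26329/16

26329*x^4/384 - 1097*x^3/48 + 61*x^2/8 - 5*x/2 + 1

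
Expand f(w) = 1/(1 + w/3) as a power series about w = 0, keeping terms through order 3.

Use the known series and substitute for the argument.
f(0) = 1
f′(0) = -1/3
f′′(0) = 2/9
f′′′(0) = -2/9
Dividing each by k! gives the coefficients c_0, ..., c_3.

-w^3/27 + w^2/9 - w/3 + 1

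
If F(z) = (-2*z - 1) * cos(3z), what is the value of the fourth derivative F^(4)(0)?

-81

Distribute the polynomial across the series and collect like powers.
The coefficient of z^4 in the expansion is -27/8, so F^(4)(0) = 4! * (-27/8) = -81.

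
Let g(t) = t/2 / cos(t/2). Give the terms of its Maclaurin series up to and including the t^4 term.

t^3/16 + t/2

Invert the denominator's series and multiply.
g(0) = 0
g′(0) = 1/2
g′′(0) = 0
g′′′(0) = 3/8
g^(4)(0) = 0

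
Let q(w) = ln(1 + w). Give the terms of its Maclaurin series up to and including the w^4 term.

q(0) = 0
q′(0) = 1
q′′(0) = -1
q′′′(0) = 2
q^(4)(0) = -6

-w^4/4 + w^3/3 - w^2/2 + w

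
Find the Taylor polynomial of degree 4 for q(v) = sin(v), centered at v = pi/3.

[(v - pi/3)^0] = sqrt(3)/2;  [(v - pi/3)^1] = 1/2;  [(v - pi/3)^2] = -sqrt(3)/4;  [(v - pi/3)^3] = -1/12;  [(v - pi/3)^4] = sqrt(3)/48.

sqrt(3)*(v - pi/3)^4/48 - (v - pi/3)^3/12 - sqrt(3)*(v - pi/3)^2/4 + (v - pi/3)/2 + sqrt(3)/2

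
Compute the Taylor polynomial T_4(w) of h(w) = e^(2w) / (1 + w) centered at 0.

w^4/3 + w^3/3 + w^2 + w + 1

Write out both Maclaurin series and multiply, keeping only the needed powers.
h(0) = 1
h′(0) = 1
h′′(0) = 2
h′′′(0) = 2
h^(4)(0) = 8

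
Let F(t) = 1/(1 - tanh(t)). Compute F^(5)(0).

Plug the Maclaurin series of the inner function into that of the outer and collect terms.
From the series, [t^5] F = 2/15; multiply by 5! = 120 to get 16.

16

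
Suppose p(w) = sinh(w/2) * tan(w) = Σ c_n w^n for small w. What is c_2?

1/2

Multiply the two series term by term and collect like powers.
[w^0] = 0;  [w^1] = 0;  [w^2] = 1/2.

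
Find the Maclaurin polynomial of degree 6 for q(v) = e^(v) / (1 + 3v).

Expand each factor separately, then convolve coefficients.
q(0) = 1
q′(0) = -2
q′′(0) = 13
q′′′(0) = -116
q^(4)(0) = 1393
q^(5)(0) = -20894
q^(6)(0) = 376093
The Taylor polynomial is Σ q^(k)(0)/k! · v^k.

376093*v^6/720 - 10447*v^5/60 + 1393*v^4/24 - 58*v^3/3 + 13*v^2/2 - 2*v + 1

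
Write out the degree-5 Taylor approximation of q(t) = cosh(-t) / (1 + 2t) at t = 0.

-433*t^5/12 + 433*t^4/24 - 9*t^3 + 9*t^2/2 - 2*t + 1

Multiply the two series term by term and collect like powers.
q(0) = 1
q′(0) = -2
q′′(0) = 9
q′′′(0) = -54
q^(4)(0) = 433
q^(5)(0) = -4330
Then c_k = q^(k)(0)/k! gives each Taylor coefficient.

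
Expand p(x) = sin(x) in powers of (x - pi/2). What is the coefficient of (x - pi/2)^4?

p(pi/2) = 1
p′(pi/2) = 0
p′′(pi/2) = -1
p′′′(pi/2) = 0
p^(4)(pi/2) = 1
So c_4 = p^(4)(pi/2)/4! = 1/24.

1/24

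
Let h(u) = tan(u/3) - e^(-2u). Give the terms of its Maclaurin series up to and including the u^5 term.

974*u^5/3645 - 2*u^4/3 + 109*u^3/81 - 2*u^2 + 7*u/3 - 1

Expand each term separately and add.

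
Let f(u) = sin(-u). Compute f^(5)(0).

-1

Apply the Taylor formula c_k = f^(k)(a)/k!.
The coefficient of u^5 in the expansion is -1/120, so f^(5)(0) = 5! * (-1/120) = -1.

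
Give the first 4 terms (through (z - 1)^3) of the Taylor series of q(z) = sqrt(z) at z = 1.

(z - 1)^3/16 - (z - 1)^2/8 + (z - 1)/2 + 1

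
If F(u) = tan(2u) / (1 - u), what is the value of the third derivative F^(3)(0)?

28

Multiply the two series term by term and collect like powers.
The coefficient of u^3 in the expansion is 14/3, so F′′′(0) = 3! * (14/3) = 28.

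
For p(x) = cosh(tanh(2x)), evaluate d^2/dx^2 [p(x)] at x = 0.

Compose series: expand the inner function first, then feed it into the outer expansion.
The coefficient of x^2 in the expansion is 2, so p′′(0) = 2! * (2) = 4.

4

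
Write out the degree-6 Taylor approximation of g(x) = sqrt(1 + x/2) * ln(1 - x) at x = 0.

Multiply the two series term by term and collect like powers.
g(0) = 0
g′(0) = -1
g′′(0) = -3/2
g′′′(0) = -41/16
g^(4)(0) = -125/16
g^(5)(0) = -7789/256
g^(6)(0) = -77817/512

-25939*x^6/122880 - 7789*x^5/30720 - 125*x^4/384 - 41*x^3/96 - 3*x^2/4 - x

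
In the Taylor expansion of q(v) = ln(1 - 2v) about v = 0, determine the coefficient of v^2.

Apply the Taylor formula c_k = f^(k)(a)/k!.

-2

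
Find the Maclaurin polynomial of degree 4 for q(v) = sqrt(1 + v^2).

-v^4/8 + v^2/2 + 1

q(0) = 1
q′(0) = 0
q′′(0) = 1
q′′′(0) = 0
q^(4)(0) = -3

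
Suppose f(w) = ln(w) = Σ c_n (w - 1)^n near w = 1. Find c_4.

[(w - 1)^0] = 0;  [(w - 1)^1] = 1;  [(w - 1)^2] = -1/2;  [(w - 1)^3] = 1/3;  [(w - 1)^4] = -1/4.

-1/4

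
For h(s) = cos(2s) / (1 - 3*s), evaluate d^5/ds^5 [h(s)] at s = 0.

Use 1/(1 - r) = Σ r^k on the denominator, then take the Cauchy product.
The coefficient of s^5 in the expansion is 191, so h^(5)(0) = 5! * (191) = 22920.

22920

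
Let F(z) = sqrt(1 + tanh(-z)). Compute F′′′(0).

Substitute the inner expansion into the outer series and collect powers.
From the series, [z^3] F = 5/48; multiply by 3! = 6 to get 5/8.

5/8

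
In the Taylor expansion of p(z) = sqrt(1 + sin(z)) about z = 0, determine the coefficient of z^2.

-1/8

Let u equal the inner series; expand the outer function in u and truncate.
p(0) = 1
p′(0) = 1/2
p′′(0) = -1/4
Then c_k = p^(k)(0)/k! gives each Taylor coefficient.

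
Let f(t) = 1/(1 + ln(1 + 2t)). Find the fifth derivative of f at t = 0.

Plug the Maclaurin series of the inner function into that of the outer and collect terms.
The coefficient of t^5 in the expansion is -15*2^(13/14)*3^(45/56)*5^(38/63)*7^(1/126), so f^(5)(0) = 5! * (-15*2^(13/14)*3^(45/56)*5^(38/63)*7^(1/126)) = -1800*2^(13/14)*3^(45/56)*5^(38/63)*7^(1/126).

-1800*2^(13/14)*3^(45/56)*5^(38/63)*7^(1/126)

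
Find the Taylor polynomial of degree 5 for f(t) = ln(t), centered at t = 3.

(t - 3)^5/1215 - (t - 3)^4/324 + (t - 3)^3/81 - (t - 3)^2/18 + (t - 3)/3 + ln(3)

f(3) = ln(3)
f′(3) = 1/3
f′′(3) = -1/9
f′′′(3) = 2/27
f^(4)(3) = -2/27
f^(5)(3) = 8/81
Dividing each by k! gives the coefficients c_0, ..., c_5.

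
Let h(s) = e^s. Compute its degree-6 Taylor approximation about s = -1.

(s + 1)^6*e^(-1)/720 + (s + 1)^5*e^(-1)/120 + (s + 1)^4*e^(-1)/24 + (s + 1)^3*e^(-1)/6 + (s + 1)^2*e^(-1)/2 + (s + 1)*e^(-1) + e^(-1)

h(-1) = e^(-1)
h′(-1) = e^(-1)
h′′(-1) = e^(-1)
h′′′(-1) = e^(-1)
h^(4)(-1) = e^(-1)
h^(5)(-1) = e^(-1)
h^(6)(-1) = e^(-1)
Then c_k = h^(k)(-1)/k! gives each Taylor coefficient.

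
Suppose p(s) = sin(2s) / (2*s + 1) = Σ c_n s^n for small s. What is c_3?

20/3

Expand 1/(denominator) as a geometric series and multiply by the numerator's series.
p(0) = 0
p′(0) = 2
p′′(0) = -8
p′′′(0) = 40
So c_3 = p′′′(0)/3! = 20/3.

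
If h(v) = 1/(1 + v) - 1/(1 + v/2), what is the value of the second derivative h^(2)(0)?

Expand each term separately and add.
From the series, [v^2] h = 3/4; multiply by 2! = 2 to get 3/2.

3/2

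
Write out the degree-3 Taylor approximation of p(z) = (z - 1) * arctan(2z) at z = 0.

8*z^3/3 + 2*z^2 - 2*z

Distribute the polynomial across the series and collect like powers.
p(0) = 0
p′(0) = -2
p′′(0) = 4
p′′′(0) = 16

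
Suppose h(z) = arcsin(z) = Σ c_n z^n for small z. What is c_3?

1/6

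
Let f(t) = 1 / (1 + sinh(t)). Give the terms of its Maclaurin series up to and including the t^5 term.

-181*t^5/120 + 4*t^4/3 - 7*t^3/6 + t^2 - t + 1

Use the geometric series for the reciprocal, then substitute.
[t^0] = 1;  [t^1] = -1;  [t^2] = 1;  [t^3] = -7/6;  [t^4] = 4/3;  [t^5] = -181/120.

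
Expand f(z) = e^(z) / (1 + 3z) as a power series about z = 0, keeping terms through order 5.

Take the Cauchy product of the two expansions.
f(0) = 1
f′(0) = -2
f′′(0) = 13
f′′′(0) = -116
f^(4)(0) = 1393
f^(5)(0) = -20894
Then c_k = f^(k)(0)/k! gives each Taylor coefficient.

-10447*z^5/60 + 1393*z^4/24 - 58*z^3/3 + 13*z^2/2 - 2*z + 1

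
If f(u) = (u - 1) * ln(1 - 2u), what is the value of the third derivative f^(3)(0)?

Shift and add copies of the series according to the polynomial's terms.
The coefficient of u^3 in the expansion is 2/3, so f′′′(0) = 3! * (2/3) = 4.

4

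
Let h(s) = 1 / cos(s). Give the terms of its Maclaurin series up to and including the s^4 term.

5*s^4/24 + s^2/2 + 1

Divide the numerator series by the denominator series (power-series long division).
h(0) = 1
h′(0) = 0
h′′(0) = 1
h′′′(0) = 0
h^(4)(0) = 5
Then c_k = h^(k)(0)/k! gives each Taylor coefficient.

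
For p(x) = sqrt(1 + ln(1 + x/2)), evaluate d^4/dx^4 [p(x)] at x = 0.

-143/256

Compose series: expand the inner function first, then feed it into the outer expansion.
The coefficient of x^4 in the expansion is -143/6144, so p^(4)(0) = 4! * (-143/6144) = -143/256.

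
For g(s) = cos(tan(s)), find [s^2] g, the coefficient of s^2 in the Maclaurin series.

-1/2

Plug the Maclaurin series of the inner function into that of the outer and collect terms.
g(0) = 1
g′(0) = 0
g′′(0) = -1
The Taylor polynomial is Σ g^(k)(0)/k! · s^k.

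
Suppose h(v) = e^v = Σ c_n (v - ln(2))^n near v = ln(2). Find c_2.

h(ln(2)) = 2
h′(ln(2)) = 2
h′′(ln(2)) = 2

1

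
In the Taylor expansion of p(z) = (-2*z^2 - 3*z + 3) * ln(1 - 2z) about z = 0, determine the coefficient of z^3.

2

Distribute the polynomial across the series and collect like powers.
[z^0] = 0;  [z^1] = -6;  [z^2] = 0;  [z^3] = 2.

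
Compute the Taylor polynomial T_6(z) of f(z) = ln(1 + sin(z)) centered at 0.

-z^6/45 + z^5/24 - z^4/12 + z^3/6 - z^2/2 + z

Plug the Maclaurin series of the inner function into that of the outer and collect terms.
f(0) = 0
f′(0) = 1
f′′(0) = -1
f′′′(0) = 1
f^(4)(0) = -2
f^(5)(0) = 5
f^(6)(0) = -16
Then c_k = f^(k)(0)/k! gives each Taylor coefficient.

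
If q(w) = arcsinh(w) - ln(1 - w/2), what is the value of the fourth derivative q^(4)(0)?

Add the two expansions coefficient-wise.
From the series, [w^4] q = 1/64; multiply by 4! = 24 to get 3/8.

3/8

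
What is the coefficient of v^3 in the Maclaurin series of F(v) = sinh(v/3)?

Differentiate repeatedly and evaluate at the center.
[v^0] = 0;  [v^1] = 1/3;  [v^2] = 0;  [v^3] = 1/162.
So c_3 = F′′′(0)/3! = 1/162.

1/162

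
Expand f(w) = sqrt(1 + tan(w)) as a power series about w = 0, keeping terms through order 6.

Substitute the inner expansion into the outer series and collect powers.
[w^0] = 1;  [w^1] = 1/2;  [w^2] = -1/8;  [w^3] = 11/48;  [w^4] = -47/384;  [w^5] = 601/3840;  [w^6] = -5521/46080.

-5521*w^6/46080 + 601*w^5/3840 - 47*w^4/384 + 11*w^3/48 - w^2/8 + w/2 + 1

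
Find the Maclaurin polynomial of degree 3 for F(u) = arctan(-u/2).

u^3/24 - u/2

[u^0] = 0;  [u^1] = -1/2;  [u^2] = 0;  [u^3] = 1/24.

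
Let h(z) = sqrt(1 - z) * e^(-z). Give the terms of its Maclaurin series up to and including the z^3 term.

-17*z^3/48 + 7*z^2/8 - 3*z/2 + 1

Write out both Maclaurin series and multiply, keeping only the needed powers.
[z^0] = 1;  [z^1] = -3/2;  [z^2] = 7/8;  [z^3] = -17/48.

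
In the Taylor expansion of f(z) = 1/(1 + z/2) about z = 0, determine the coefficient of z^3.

-1/8

f(0) = 1
f′(0) = -1/2
f′′(0) = 1/2
f′′′(0) = -3/4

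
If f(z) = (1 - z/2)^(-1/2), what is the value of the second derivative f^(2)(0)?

3/16

The coefficient of z^2 in the expansion is 3/32, so f′′(0) = 2! * (3/32) = 3/16.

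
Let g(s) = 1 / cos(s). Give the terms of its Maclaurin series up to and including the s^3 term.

s^2/2 + 1

Divide the numerator series by the denominator series (power-series long division).
[s^0] = 1;  [s^1] = 0;  [s^2] = 1/2;  [s^3] = 0.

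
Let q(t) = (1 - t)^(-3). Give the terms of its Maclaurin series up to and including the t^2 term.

q(0) = 1
q′(0) = 3
q′′(0) = 12

6*t^2 + 3*t + 1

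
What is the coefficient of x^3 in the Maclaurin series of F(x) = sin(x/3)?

c_3 = F′′′(0)/3! = -1/162.

-1/162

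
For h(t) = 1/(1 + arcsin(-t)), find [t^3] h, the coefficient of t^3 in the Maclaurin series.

7/6

Compose series: expand the inner function first, then feed it into the outer expansion.
h(0) = 1
h′(0) = 1
h′′(0) = 2
h′′′(0) = 7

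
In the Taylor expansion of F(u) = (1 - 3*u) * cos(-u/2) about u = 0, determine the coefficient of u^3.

Shift and add copies of the series according to the polynomial's terms.
F(0) = 1
F′(0) = -3
F′′(0) = -1/4
F′′′(0) = 9/4

3/8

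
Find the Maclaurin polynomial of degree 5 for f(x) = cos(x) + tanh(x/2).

x^5/240 + x^4/24 - x^3/24 - x^2/2 + x/2 + 1

Add the two expansions coefficient-wise.
f(0) = 1
f′(0) = 1/2
f′′(0) = -1
f′′′(0) = -1/4
f^(4)(0) = 1
f^(5)(0) = 1/2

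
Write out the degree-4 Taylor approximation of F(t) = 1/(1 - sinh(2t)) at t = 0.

64*t^4/3 + 28*t^3/3 + 4*t^2 + 2*t + 1

Compose series: expand the inner function first, then feed it into the outer expansion.
[t^0] = 1;  [t^1] = 2;  [t^2] = 4;  [t^3] = 28/3;  [t^4] = 64/3.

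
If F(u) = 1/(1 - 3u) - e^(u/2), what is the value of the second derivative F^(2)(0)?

71/4

Add the two expansions coefficient-wise.
The coefficient of u^2 in the expansion is 71/8, so F′′(0) = 2! * (71/8) = 71/4.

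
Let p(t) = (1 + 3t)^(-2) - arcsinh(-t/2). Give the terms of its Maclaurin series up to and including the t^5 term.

Add the two expansions coefficient-wise.
p(0) = 1
p′(0) = -11/2
p′′(0) = 54
p′′′(0) = -5185/8
p^(4)(0) = 9720
p^(5)(0) = -5598711/32
Dividing each by k! gives the coefficients c_0, ..., c_5.

-1866237*t^5/1280 + 405*t^4 - 5185*t^3/48 + 27*t^2 - 11*t/2 + 1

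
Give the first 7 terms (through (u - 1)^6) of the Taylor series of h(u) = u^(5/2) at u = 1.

Use the known series and substitute for the argument.
h(1) = 1
h′(1) = 5/2
h′′(1) = 15/4
h′′′(1) = 15/8
h^(4)(1) = -15/16
h^(5)(1) = 45/32
h^(6)(1) = -225/64
Dividing each by k! gives the coefficients c_0, ..., c_6.

-5*(u - 1)^6/1024 + 3*(u - 1)^5/256 - 5*(u - 1)^4/128 + 5*(u - 1)^3/16 + 15*(u - 1)^2/8 + 5*(u - 1)/2 + 1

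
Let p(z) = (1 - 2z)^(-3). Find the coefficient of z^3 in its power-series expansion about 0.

80

p(0) = 1
p′(0) = 6
p′′(0) = 48
p′′′(0) = 480
So c_3 = p′′′(0)/3! = 80.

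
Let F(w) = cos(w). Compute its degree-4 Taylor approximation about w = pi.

-(w - pi)^4/24 + (w - pi)^2/2 - 1

Differentiate repeatedly and evaluate at the center.
F(pi) = -1
F′(pi) = 0
F′′(pi) = 1
F′′′(pi) = 0
F^(4)(pi) = -1
Then c_k = F^(k)(pi)/k! gives each Taylor coefficient.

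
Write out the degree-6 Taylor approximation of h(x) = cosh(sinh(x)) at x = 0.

Plug the Maclaurin series of the inner function into that of the outer and collect terms.
h(0) = 1
h′(0) = 0
h′′(0) = 1
h′′′(0) = 0
h^(4)(0) = 5
h^(5)(0) = 0
h^(6)(0) = 37
Then c_k = h^(k)(0)/k! gives each Taylor coefficient.

37*x^6/720 + 5*x^4/24 + x^2/2 + 1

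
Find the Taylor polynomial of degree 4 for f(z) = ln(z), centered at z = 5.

-(z - 5)^4/2500 + (z - 5)^3/375 - (z - 5)^2/50 + (z - 5)/5 + ln(5)

f(5) = ln(5)
f′(5) = 1/5
f′′(5) = -1/25
f′′′(5) = 2/125
f^(4)(5) = -6/625
Dividing each by k! gives the coefficients c_0, ..., c_4.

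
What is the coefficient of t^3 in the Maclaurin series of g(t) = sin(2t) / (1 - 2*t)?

Use 1/(1 - r) = Σ r^k on the denominator, then take the Cauchy product.
g(0) = 0
g′(0) = 2
g′′(0) = 8
g′′′(0) = 40
So c_3 = g′′′(0)/3! = 20/3.

20/3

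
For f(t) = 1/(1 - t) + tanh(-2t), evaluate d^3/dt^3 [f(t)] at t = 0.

22

Combine the two series term by term.
From the series, [t^3] f = 11/3; multiply by 3! = 6 to get 22.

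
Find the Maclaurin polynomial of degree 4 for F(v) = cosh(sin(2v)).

-2*v^4 + 2*v^2 + 1

Let u equal the inner series; expand the outer function in u and truncate.
[v^0] = 1;  [v^1] = 0;  [v^2] = 2;  [v^3] = 0;  [v^4] = -2.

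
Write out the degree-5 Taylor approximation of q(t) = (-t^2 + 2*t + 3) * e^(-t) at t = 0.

Distribute the polynomial across the series and collect like powers.
q(0) = 3
q′(0) = -1
q′′(0) = -3
q′′′(0) = 9
q^(4)(0) = -17
q^(5)(0) = 27

9*t^5/40 - 17*t^4/24 + 3*t^3/2 - 3*t^2/2 - t + 3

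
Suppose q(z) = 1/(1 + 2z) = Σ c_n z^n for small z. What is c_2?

4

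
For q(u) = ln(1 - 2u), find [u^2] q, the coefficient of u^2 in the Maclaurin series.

-2

Differentiate repeatedly and evaluate at the center.
[u^0] = 0;  [u^1] = -2;  [u^2] = -2.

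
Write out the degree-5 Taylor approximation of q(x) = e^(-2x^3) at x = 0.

1 - 2*x^3

Compute the successive derivatives at the expansion point and divide by k!.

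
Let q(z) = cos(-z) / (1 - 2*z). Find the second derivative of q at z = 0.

7

Use 1/(1 - r) = Σ r^k on the denominator, then take the Cauchy product.
From the series, [z^2] q = 7/2; multiply by 2! = 2 to get 7.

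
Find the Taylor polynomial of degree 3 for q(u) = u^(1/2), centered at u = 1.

q(1) = 1
q′(1) = 1/2
q′′(1) = -1/4
q′′′(1) = 3/8

(u - 1)^3/16 - (u - 1)^2/8 + (u - 1)/2 + 1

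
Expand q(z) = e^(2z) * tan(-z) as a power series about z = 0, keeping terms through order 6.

-44*z^6/45 - 22*z^5/15 - 2*z^4 - 7*z^3/3 - 2*z^2 - z

Write out both Maclaurin series and multiply, keeping only the needed powers.
q(0) = 0
q′(0) = -1
q′′(0) = -4
q′′′(0) = -14
q^(4)(0) = -48
q^(5)(0) = -176
q^(6)(0) = -704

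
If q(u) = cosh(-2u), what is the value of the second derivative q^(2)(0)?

The coefficient of u^2 in the expansion is 2, so q′′(0) = 2! * (2) = 4.

4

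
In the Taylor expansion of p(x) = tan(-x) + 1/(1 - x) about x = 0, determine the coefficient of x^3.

Expand each term separately and add.

2/3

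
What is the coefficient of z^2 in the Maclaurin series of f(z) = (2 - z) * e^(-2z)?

Distribute the polynomial across the series and collect like powers.
So c_2 = f′′(0)/2! = 6.

6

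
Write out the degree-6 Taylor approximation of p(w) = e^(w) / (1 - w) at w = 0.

Expand 1/(denominator) as a geometric series and multiply by the numerator's series.
p(0) = 1
p′(0) = 2
p′′(0) = 5
p′′′(0) = 16
p^(4)(0) = 65
p^(5)(0) = 326
p^(6)(0) = 1957
The Taylor polynomial is Σ p^(k)(0)/k! · w^k.

1957*w^6/720 + 163*w^5/60 + 65*w^4/24 + 8*w^3/3 + 5*w^2/2 + 2*w + 1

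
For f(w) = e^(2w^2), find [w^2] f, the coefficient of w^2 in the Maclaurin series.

f(0) = 1
f′(0) = 0
f′′(0) = 4
Then c_k = f^(k)(0)/k! gives each Taylor coefficient.

2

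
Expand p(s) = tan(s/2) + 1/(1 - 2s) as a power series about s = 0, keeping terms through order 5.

7681*s^5/240 + 16*s^4 + 193*s^3/24 + 4*s^2 + 5*s/2 + 1

Add the two expansions coefficient-wise.
p(0) = 1
p′(0) = 5/2
p′′(0) = 8
p′′′(0) = 193/4
p^(4)(0) = 384
p^(5)(0) = 7681/2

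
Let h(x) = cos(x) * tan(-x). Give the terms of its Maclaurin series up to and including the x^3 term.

x^3/6 - x

Take the Cauchy product of the two expansions.
h(0) = 0
h′(0) = -1
h′′(0) = 0
h′′′(0) = 1
Dividing each by k! gives the coefficients c_0, ..., c_3.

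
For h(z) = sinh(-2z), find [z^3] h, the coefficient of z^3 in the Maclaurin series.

-4/3

Apply the Taylor formula c_k = f^(k)(a)/k!.
[z^0] = 0;  [z^1] = -2;  [z^2] = 0;  [z^3] = -4/3.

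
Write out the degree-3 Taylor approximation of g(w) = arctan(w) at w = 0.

-w^3/3 + w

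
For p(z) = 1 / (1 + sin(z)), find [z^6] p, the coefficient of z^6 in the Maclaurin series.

Expand as Σ (-1)^k u^k with u equal to the inner function's series.
p(0) = 1
p′(0) = -1
p′′(0) = 2
p′′′(0) = -5
p^(4)(0) = 16
p^(5)(0) = -61
p^(6)(0) = 272
So c_6 = p^(6)(0)/6! = 17/45.

17/45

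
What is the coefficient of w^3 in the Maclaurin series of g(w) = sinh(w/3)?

1/162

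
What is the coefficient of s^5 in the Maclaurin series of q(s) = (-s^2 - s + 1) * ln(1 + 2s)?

116/15

Distribute the polynomial across the series and collect like powers.
q(0) = 0
q′(0) = 2
q′′(0) = -8
q′′′(0) = 16
q^(4)(0) = -112
q^(5)(0) = 928
The Taylor polynomial is Σ q^(k)(0)/k! · s^k.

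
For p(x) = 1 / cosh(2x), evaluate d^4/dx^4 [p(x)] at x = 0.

Invert the denominator's series and multiply.
The coefficient of x^4 in the expansion is 10/3, so p^(4)(0) = 4! * (10/3) = 80.

80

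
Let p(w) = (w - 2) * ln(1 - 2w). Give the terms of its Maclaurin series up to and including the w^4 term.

Shift and add copies of the series according to the polynomial's terms.
[w^0] = 0;  [w^1] = 4;  [w^2] = 2;  [w^3] = 10/3;  [w^4] = 16/3.

16*w^4/3 + 10*w^3/3 + 2*w^2 + 4*w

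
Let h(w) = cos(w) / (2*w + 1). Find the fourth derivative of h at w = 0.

Multiply the numerator's expansion by the denominator's geometric series.
The coefficient of w^4 in the expansion is 337/24, so h^(4)(0) = 4! * (337/24) = 337.

337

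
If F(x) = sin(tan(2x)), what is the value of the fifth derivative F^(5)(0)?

Substitute the inner expansion into the outer series and collect powers.
From the series, [x^5] F = -4/5; multiply by 5! = 120 to get -96.

-96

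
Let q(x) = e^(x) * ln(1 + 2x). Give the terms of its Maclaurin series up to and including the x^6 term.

Expand each factor separately, then convolve coefficients.
[x^0] = 0;  [x^1] = 2;  [x^2] = 0;  [x^3] = 5/3;  [x^4] = -2;  [x^5] = 209/60;  [x^6] = -53/9.

-53*x^6/9 + 209*x^5/60 - 2*x^4 + 5*x^3/3 + 2*x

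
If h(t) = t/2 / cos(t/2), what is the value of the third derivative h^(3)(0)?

Write the quotient as an unknown series and match coefficients against numerator = denominator · series.
From the series, [t^3] h = 1/16; multiply by 3! = 6 to get 3/8.

3/8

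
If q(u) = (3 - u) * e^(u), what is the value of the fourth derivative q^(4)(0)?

Distribute the polynomial across the series and collect like powers.
The coefficient of u^4 in the expansion is -1/24, so q^(4)(0) = 4! * (-1/24) = -1.

-1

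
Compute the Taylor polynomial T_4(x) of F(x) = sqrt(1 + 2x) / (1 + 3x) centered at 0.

Write out both Maclaurin series and multiply, keeping only the needed powers.
F(0) = 1
F′(0) = -2
F′′(0) = 11
F′′′(0) = -96
F^(4)(0) = 1137

379*x^4/8 - 16*x^3 + 11*x^2/2 - 2*x + 1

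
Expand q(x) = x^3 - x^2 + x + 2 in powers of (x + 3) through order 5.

Differentiate repeatedly and evaluate at the center.
[(x + 3)^0] = -37;  [(x + 3)^1] = 34;  [(x + 3)^2] = -10;  [(x + 3)^3] = 1;  [(x + 3)^4] = 0;  [(x + 3)^5] = 0.

(x + 3)^3 - 10*(x + 3)^2 + 34*(x + 3) - 37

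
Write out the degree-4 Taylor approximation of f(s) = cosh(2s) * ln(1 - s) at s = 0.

Take the Cauchy product of the two expansions.
f(0) = 0
f′(0) = -1
f′′(0) = -1
f′′′(0) = -14
f^(4)(0) = -30

-5*s^4/4 - 7*s^3/3 - s^2/2 - s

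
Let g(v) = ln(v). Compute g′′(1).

Apply the Taylor formula c_k = f^(k)(a)/k!.
From the series, [(v - 1)^2] g = -1/2; multiply by 2! = 2 to get -1.

-1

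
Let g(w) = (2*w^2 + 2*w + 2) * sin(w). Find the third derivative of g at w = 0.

Shift and add copies of the series according to the polynomial's terms.
From the series, [w^3] g = 5/3; multiply by 3! = 6 to get 10.

10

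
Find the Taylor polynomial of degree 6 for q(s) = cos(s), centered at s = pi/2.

[(s - pi/2)^0] = 0;  [(s - pi/2)^1] = -1;  [(s - pi/2)^2] = 0;  [(s - pi/2)^3] = 1/6;  [(s - pi/2)^4] = 0;  [(s - pi/2)^5] = -1/120;  [(s - pi/2)^6] = 0.

-(s - pi/2)^5/120 + (s - pi/2)^3/6 - (s - pi/2)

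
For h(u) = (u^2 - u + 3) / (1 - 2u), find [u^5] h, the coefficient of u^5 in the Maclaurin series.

88

Distribute the polynomial across the series and collect like powers.
[u^0] = 3;  [u^1] = 5;  [u^2] = 11;  [u^3] = 22;  [u^4] = 44;  [u^5] = 88.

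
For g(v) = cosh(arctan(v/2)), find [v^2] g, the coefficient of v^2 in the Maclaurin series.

Let u equal the inner series; expand the outer function in u and truncate.
[v^0] = 1;  [v^1] = 0;  [v^2] = 1/8.

1/8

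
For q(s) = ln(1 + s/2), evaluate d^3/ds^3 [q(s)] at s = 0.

Use the known series and substitute for the argument.
From the series, [s^3] q = 1/24; multiply by 3! = 6 to get 1/4.

1/4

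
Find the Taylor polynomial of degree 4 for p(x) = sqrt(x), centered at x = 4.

-5*(x - 4)^4/16384 + (x - 4)^3/512 - (x - 4)^2/64 + (x - 4)/4 + 2

[(x - 4)^0] = 2;  [(x - 4)^1] = 1/4;  [(x - 4)^2] = -1/64;  [(x - 4)^3] = 1/512;  [(x - 4)^4] = -5/16384.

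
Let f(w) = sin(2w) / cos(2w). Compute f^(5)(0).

512

Invert the denominator's series and multiply.
From the series, [w^5] f = 64/15; multiply by 5! = 120 to get 512.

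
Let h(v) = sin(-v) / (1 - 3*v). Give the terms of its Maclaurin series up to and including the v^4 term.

-53*v^4/2 - 53*v^3/6 - 3*v^2 - v

Multiply the numerator's expansion by the denominator's geometric series.
h(0) = 0
h′(0) = -1
h′′(0) = -6
h′′′(0) = -53
h^(4)(0) = -636
Dividing each by k! gives the coefficients c_0, ..., c_4.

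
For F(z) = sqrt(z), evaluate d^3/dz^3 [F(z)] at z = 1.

Compute the successive derivatives at the expansion point and divide by k!.
The coefficient of (z - 1)^3 in the expansion is 1/16, so F′′′(1) = 3! * (1/16) = 3/8.

3/8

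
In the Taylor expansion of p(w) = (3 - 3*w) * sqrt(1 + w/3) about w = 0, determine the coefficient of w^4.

-29/3456

Multiply each power in the prefactor through the base expansion.
[w^0] = 3;  [w^1] = -5/2;  [w^2] = -13/24;  [w^3] = 7/144;  [w^4] = -29/3456.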